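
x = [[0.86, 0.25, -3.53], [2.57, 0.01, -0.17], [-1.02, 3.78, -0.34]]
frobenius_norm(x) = 5.94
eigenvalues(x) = [(-3.44+0j), (1.98+2.41j), (1.98-2.41j)]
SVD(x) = [[0.23, -0.91, 0.34],[-0.18, -0.39, -0.90],[0.95, 0.15, -0.26]] @ diag([4.029683773837534, 3.774538571996864, 2.2035896286237957]) @ [[-0.31,0.91,-0.28],[-0.51,0.09,0.86],[-0.80,-0.41,-0.44]]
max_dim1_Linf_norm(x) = 3.78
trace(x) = 0.53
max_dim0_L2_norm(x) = 3.79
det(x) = -33.52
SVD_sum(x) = [[-0.29, 0.86, -0.26],[0.23, -0.67, 0.2],[-1.19, 3.50, -1.07]] + [[1.75, -0.30, -2.94], [0.74, -0.13, -1.25], [-0.29, 0.05, 0.48]] + [[-0.60, -0.3, -0.33], [1.6, 0.81, 0.87], [0.45, 0.23, 0.25]]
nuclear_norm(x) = 10.01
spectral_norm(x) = 4.03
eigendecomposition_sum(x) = [[(-1.11+0j), 1.38+0.00j, (-1.18+0j)], [(0.76-0j), -0.95-0.00j, (0.81-0j)], [-1.29+0.00j, (1.61+0j), -1.38+0.00j]] + [[0.98+0.56j, -0.56+1.27j, (-1.17+0.27j)], [(0.9-0.3j), (0.48+1.07j), (-0.49+0.88j)], [0.14-0.87j, 1.08+0.06j, (0.52+0.78j)]] + [[(0.98-0.56j),-0.56-1.27j,-1.17-0.27j], [(0.9+0.3j),0.48-1.07j,(-0.49-0.88j)], [0.14+0.87j,(1.08-0.06j),(0.52-0.78j)]]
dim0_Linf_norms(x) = [2.57, 3.78, 3.53]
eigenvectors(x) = [[-0.59+0.00j, 0.66+0.00j, 0.66-0.00j], [0.41+0.00j, (0.37-0.41j), 0.37+0.41j], [(-0.69+0j), (-0.18-0.48j), -0.18+0.48j]]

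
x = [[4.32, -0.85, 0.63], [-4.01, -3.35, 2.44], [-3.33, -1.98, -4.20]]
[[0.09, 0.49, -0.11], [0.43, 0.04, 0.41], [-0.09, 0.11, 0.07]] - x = [[-4.23, 1.34, -0.74], [4.44, 3.39, -2.03], [3.24, 2.09, 4.27]]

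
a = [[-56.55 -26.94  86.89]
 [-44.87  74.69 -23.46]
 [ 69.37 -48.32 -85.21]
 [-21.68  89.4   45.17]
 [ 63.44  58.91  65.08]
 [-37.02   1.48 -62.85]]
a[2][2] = -85.21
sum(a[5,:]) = -98.39000000000001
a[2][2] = -85.21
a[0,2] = 86.89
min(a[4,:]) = 58.91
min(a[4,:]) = 58.91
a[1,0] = -44.87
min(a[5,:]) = -62.85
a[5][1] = 1.48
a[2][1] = -48.32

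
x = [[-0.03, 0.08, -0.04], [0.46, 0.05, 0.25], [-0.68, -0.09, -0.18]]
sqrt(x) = [[0.29+0.26j, (0.1-0.03j), -0.01+0.10j], [(0.31-0.7j), (0.32+0.08j), (0.22-0.28j)], [-0.65+0.65j, -0.17-0.07j, (0.08+0.26j)]]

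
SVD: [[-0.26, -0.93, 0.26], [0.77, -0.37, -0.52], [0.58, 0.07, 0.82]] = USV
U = [[0.34, -0.65, -0.68], [0.44, -0.53, 0.73], [-0.83, -0.55, 0.1]]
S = [1.01, 1.0, 1.0]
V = [[-0.23, -0.53, -0.81], [-0.56, 0.76, -0.34], [0.80, 0.37, -0.47]]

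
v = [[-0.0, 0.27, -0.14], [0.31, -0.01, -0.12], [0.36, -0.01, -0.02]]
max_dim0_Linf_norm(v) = 0.36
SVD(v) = [[0.07, -0.99, 0.12], [0.68, -0.04, -0.73], [0.73, 0.13, 0.67]] @ diag([0.48529750980205755, 0.3050724130785566, 0.06794961190726741]) @ [[0.98,  0.01,  -0.22], [0.11,  -0.88,  0.46], [0.19,  0.48,  0.86]]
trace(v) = -0.03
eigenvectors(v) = [[(-0.4+0j), (-0.31-0.31j), (-0.31+0.31j)], [(0.71+0j), -0.38-0.31j, (-0.38+0.31j)], [(0.58+0j), (-0.76+0j), -0.76-0.00j]]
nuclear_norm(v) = 0.86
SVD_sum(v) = [[0.03, 0.00, -0.01], [0.32, 0.00, -0.07], [0.35, 0.00, -0.08]] + [[-0.03,0.27,-0.14], [-0.00,0.01,-0.01], [0.00,-0.03,0.02]] + [[0.0,  0.0,  0.01], [-0.01,  -0.02,  -0.04], [0.01,  0.02,  0.04]]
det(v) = -0.01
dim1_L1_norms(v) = [0.41, 0.44, 0.39]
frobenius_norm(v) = 0.58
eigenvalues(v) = [(-0.28+0j), (0.13+0.14j), (0.13-0.14j)]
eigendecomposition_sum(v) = [[-0.11-0.00j, 0.10-0.00j, -0.01-0.00j],[(0.19+0j), (-0.19+0j), (0.01+0j)],[(0.15+0j), -0.15+0.00j, 0.01+0.00j]] + [[(0.05+0.03j), 0.08-0.03j, -0.07+0.05j], [0.06+0.03j, 0.09-0.04j, (-0.07+0.07j)], [(0.1-0.02j), (0.07-0.13j), (-0.02+0.15j)]] + [[(0.05-0.03j), 0.08+0.03j, -0.07-0.05j], [0.06-0.03j, 0.09+0.04j, -0.07-0.07j], [(0.1+0.02j), (0.07+0.13j), (-0.02-0.15j)]]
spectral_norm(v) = 0.49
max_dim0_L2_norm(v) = 0.48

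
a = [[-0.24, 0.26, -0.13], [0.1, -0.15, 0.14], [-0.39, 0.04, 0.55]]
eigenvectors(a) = [[0.10, 0.82, 0.59], [-0.17, -0.45, 0.72], [-0.98, 0.34, 0.36]]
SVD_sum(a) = [[-0.03, 0.00, 0.05], [-0.02, 0.00, 0.03], [-0.40, 0.05, 0.54]] + [[-0.21,0.26,-0.18], [0.12,-0.15,0.11], [0.01,-0.01,0.01]] + [[0.00, 0.0, 0.00], [0.00, 0.0, 0.00], [-0.00, -0.00, -0.0]]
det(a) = -0.00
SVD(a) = [[-0.09, 0.86, -0.51], [-0.06, -0.52, -0.85], [-0.99, -0.04, 0.10]] @ diag([0.6789421329414747, 0.43524333853164, 0.0009035378870279602]) @ [[0.59, -0.08, -0.8], [-0.55, 0.69, -0.48], [-0.59, -0.72, -0.36]]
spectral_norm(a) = 0.68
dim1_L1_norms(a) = [0.63, 0.39, 0.98]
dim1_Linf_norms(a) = [0.26, 0.15, 0.55]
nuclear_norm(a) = 1.12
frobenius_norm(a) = 0.81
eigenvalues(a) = [0.6, -0.44, 0.0]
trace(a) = 0.16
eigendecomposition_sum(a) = [[0.03, 0.01, -0.06], [-0.05, -0.01, 0.10], [-0.28, -0.07, 0.58]] + [[-0.27, 0.25, -0.07], [0.15, -0.14, 0.04], [-0.11, 0.11, -0.03]] + [[0.00,0.00,-0.00], [0.0,0.00,-0.0], [0.00,0.00,-0.0]]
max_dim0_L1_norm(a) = 0.82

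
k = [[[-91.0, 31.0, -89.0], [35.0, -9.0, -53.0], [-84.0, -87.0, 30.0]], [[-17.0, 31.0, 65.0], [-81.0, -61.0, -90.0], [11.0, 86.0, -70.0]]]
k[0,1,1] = -9.0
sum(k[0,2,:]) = -141.0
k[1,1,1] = -61.0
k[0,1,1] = -9.0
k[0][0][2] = -89.0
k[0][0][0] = -91.0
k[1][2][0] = 11.0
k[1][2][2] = -70.0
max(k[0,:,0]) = 35.0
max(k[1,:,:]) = 86.0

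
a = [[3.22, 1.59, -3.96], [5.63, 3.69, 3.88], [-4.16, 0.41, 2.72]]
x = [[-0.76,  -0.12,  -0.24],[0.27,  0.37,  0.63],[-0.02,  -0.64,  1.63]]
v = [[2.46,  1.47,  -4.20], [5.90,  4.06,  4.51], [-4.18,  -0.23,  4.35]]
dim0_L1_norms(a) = [13.01, 5.69, 10.56]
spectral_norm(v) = 8.60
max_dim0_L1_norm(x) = 2.5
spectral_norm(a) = 8.39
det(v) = -85.02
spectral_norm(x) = 1.83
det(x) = -0.67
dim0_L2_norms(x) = [0.81, 0.75, 1.76]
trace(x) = 1.24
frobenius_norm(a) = 10.67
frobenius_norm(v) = 11.57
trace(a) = 9.63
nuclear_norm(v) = 17.53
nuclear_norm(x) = 3.14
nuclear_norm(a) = 16.49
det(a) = -92.74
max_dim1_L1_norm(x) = 2.29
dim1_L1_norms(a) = [8.77, 13.2, 7.29]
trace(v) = 10.87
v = x + a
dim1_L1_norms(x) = [1.12, 1.27, 2.29]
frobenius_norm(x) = 2.08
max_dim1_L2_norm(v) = 8.46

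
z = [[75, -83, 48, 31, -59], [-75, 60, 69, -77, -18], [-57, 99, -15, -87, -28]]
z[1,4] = -18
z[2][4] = -28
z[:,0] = [75, -75, -57]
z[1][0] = -75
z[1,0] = -75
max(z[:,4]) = -18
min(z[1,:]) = -77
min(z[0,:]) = -83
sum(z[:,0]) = -57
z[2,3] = -87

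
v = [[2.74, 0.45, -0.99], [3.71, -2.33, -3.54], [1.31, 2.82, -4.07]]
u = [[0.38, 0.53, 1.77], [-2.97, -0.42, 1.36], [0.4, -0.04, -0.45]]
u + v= [[3.12, 0.98, 0.78], [0.74, -2.75, -2.18], [1.71, 2.78, -4.52]]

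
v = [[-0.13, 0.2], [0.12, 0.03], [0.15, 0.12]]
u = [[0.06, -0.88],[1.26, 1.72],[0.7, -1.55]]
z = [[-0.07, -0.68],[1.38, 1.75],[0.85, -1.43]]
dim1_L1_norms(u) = [0.94, 2.98, 2.25]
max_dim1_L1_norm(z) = 3.13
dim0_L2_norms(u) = [1.44, 2.48]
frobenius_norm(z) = 2.86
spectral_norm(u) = 2.53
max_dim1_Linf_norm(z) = 1.75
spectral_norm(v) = 0.24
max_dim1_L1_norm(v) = 0.33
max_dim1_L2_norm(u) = 2.13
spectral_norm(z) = 2.46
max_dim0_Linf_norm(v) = 0.2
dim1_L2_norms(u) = [0.88, 2.13, 1.7]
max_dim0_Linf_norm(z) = 1.75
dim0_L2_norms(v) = [0.23, 0.24]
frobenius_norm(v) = 0.33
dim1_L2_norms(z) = [0.68, 2.23, 1.66]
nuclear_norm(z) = 3.93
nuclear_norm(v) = 0.47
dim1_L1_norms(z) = [0.75, 3.13, 2.28]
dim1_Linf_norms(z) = [0.68, 1.75, 1.43]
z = u + v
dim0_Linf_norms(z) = [1.38, 1.75]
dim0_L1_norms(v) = [0.4, 0.35]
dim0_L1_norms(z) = [2.3, 3.86]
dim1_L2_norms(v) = [0.24, 0.12, 0.19]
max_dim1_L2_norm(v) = 0.24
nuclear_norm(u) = 3.88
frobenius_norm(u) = 2.87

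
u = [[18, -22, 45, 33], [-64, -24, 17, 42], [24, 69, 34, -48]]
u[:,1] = [-22, -24, 69]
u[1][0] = -64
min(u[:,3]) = -48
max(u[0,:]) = 45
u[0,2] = 45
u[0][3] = 33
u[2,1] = 69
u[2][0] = 24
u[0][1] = -22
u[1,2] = 17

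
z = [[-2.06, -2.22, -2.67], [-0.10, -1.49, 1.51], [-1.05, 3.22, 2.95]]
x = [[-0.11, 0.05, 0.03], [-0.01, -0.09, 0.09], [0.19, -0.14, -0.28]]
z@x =[[-0.26, 0.47, 0.49], [0.31, -0.08, -0.56], [0.64, -0.76, -0.57]]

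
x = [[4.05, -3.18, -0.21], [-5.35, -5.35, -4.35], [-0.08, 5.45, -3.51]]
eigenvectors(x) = [[0.90+0.00j, -0.13+0.15j, (-0.13-0.15j)], [(-0.36+0j), (-0.22+0.59j), -0.22-0.59j], [-0.23+0.00j, 0.75+0.00j, 0.75-0.00j]]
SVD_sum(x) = [[-0.2, -0.3, -0.12], [-4.52, -6.59, -2.71], [1.65, 2.41, 0.99]] + [[2.39, -2.57, 2.25], [-1.22, 1.31, -1.15], [-3.04, 3.26, -2.86]] + [[1.86, -0.32, -2.34],[0.39, -0.07, -0.50],[1.31, -0.22, -1.64]]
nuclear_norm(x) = 19.79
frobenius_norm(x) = 12.03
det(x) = 236.89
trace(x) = -4.81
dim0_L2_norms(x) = [6.71, 8.27, 5.59]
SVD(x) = [[0.04, -0.59, 0.81], [0.94, 0.3, 0.17], [-0.34, 0.75, 0.57]] @ diag([8.995641441822537, 7.067587725142013, 3.726008426934501]) @ [[-0.54, -0.78, -0.32], [-0.57, 0.62, -0.54], [0.62, -0.11, -0.78]]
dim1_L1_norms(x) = [7.44, 15.05, 9.04]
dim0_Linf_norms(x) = [5.35, 5.45, 4.35]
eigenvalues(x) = [(5.36+0j), (-5.09+4.28j), (-5.09-4.28j)]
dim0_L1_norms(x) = [9.48, 13.98, 8.07]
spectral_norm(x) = 9.00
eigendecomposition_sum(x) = [[(5-0j), (-1.24+0j), (0.49+0j)],[-1.98+0.00j, 0.49+0.00j, -0.19+0.00j],[-1.26+0.00j, (0.31+0j), -0.12+0.00j]] + [[(-0.47-0.21j),(-0.97+0.03j),-0.35-0.88j], [(-1.68-0.09j),-2.92+1.22j,(-2.08-2.29j)], [(0.59+1.92j),(2.57+2.76j),(-1.69+3.27j)]] + [[-0.47+0.21j, (-0.97-0.03j), -0.35+0.88j], [-1.68+0.09j, (-2.92-1.22j), -2.08+2.29j], [0.59-1.92j, 2.57-2.76j, -1.69-3.27j]]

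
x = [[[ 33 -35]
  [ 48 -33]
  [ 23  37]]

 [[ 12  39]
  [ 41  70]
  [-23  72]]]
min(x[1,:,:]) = -23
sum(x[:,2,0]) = 0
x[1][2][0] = -23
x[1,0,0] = 12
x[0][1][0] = 48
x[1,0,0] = 12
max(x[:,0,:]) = 39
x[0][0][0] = 33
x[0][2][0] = 23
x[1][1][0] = 41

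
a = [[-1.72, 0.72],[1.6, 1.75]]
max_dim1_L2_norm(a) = 2.37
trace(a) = 0.03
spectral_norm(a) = 2.53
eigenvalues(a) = [-2.03, 2.06]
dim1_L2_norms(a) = [1.86, 2.37]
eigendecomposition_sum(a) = [[-1.87, 0.36], [0.79, -0.15]] + [[0.15,0.36], [0.81,1.9]]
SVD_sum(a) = [[-1.01, -0.56], [1.97, 1.09]] + [[-0.71, 1.28], [-0.37, 0.66]]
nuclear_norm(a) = 4.17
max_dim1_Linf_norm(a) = 1.75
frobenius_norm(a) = 3.02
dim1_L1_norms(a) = [2.44, 3.35]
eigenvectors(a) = [[-0.92, -0.19], [0.39, -0.98]]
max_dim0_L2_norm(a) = 2.35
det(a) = -4.16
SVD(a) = [[-0.46, 0.89],  [0.89, 0.46]] @ diag([2.527316938728006, 1.6468057235808056]) @ [[0.87, 0.49], [-0.49, 0.87]]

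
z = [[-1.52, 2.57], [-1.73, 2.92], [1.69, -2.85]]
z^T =[[-1.52,-1.73,1.69], [2.57,2.92,-2.85]]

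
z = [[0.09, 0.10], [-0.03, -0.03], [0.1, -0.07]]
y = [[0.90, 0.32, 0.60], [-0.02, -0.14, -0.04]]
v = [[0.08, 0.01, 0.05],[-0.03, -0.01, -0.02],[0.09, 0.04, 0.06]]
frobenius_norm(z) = 0.19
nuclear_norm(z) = 0.26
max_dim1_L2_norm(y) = 1.13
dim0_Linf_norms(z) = [0.1, 0.1]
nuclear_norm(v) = 0.17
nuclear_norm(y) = 1.26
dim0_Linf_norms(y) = [0.9, 0.32, 0.6]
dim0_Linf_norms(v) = [0.09, 0.04, 0.06]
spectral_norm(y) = 1.13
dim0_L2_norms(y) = [0.9, 0.35, 0.6]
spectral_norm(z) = 0.14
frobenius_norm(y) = 1.14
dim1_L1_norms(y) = [1.82, 0.2]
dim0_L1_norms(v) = [0.2, 0.06, 0.13]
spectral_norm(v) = 0.15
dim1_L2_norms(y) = [1.13, 0.15]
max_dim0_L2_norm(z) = 0.14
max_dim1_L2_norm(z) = 0.13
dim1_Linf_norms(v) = [0.08, 0.03, 0.09]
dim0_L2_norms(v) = [0.12, 0.04, 0.08]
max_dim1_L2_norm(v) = 0.12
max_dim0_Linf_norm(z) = 0.1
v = z @ y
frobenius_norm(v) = 0.15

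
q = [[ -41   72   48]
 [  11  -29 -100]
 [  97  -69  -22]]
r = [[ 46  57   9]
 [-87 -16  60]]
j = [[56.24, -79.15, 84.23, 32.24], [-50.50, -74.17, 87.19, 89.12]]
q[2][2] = -22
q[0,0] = -41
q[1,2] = -100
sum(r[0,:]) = 112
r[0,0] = 46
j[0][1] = -79.15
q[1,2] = -100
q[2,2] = -22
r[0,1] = 57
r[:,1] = [57, -16]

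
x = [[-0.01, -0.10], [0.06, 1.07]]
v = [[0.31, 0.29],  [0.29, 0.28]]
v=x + [[0.32,0.39], [0.23,-0.79]]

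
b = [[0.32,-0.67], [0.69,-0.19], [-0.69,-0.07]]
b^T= [[0.32,0.69,-0.69], [-0.67,-0.19,-0.07]]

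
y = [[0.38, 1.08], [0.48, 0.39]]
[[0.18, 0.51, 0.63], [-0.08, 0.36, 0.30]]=y @ [[-0.43, 0.52, 0.22], [0.32, 0.29, 0.51]]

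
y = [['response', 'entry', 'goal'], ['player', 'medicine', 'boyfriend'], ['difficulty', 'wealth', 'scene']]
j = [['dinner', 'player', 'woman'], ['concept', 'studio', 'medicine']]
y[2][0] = 'difficulty'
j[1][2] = 'medicine'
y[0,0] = 'response'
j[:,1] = ['player', 'studio']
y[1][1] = 'medicine'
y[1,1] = 'medicine'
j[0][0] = 'dinner'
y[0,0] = 'response'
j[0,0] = 'dinner'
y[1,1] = 'medicine'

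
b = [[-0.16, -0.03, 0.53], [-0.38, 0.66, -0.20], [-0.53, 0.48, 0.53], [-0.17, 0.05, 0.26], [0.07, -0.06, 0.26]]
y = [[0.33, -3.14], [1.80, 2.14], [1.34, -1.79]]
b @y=[[0.60, -0.51], [0.79, 2.96], [1.40, 1.74], [0.38, 0.18], [0.26, -0.81]]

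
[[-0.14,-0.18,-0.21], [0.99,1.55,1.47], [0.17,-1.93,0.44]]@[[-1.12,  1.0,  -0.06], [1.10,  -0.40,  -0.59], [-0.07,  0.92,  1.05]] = [[-0.03, -0.26, -0.11],  [0.49, 1.72, 0.57],  [-2.34, 1.35, 1.59]]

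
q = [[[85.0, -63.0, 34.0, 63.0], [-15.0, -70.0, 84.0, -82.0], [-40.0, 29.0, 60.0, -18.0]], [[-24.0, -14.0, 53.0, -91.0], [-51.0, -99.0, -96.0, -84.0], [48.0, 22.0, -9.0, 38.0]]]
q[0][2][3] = -18.0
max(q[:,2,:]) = 60.0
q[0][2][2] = 60.0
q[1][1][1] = -99.0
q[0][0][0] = 85.0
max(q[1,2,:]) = 48.0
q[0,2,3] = -18.0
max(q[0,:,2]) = 84.0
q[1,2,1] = 22.0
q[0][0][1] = -63.0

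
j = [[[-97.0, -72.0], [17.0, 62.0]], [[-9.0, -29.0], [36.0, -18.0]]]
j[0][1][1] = 62.0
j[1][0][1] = -29.0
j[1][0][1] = -29.0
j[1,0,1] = -29.0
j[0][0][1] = -72.0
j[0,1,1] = 62.0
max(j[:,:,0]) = 36.0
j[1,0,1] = -29.0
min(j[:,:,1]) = -72.0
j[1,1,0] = 36.0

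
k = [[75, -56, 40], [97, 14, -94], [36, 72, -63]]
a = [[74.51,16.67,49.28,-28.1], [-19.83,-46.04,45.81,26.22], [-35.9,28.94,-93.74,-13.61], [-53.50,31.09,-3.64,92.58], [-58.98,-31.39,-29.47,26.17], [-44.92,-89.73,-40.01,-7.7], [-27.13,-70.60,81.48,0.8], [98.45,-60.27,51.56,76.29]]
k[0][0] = 75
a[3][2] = -3.64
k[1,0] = 97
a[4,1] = -31.39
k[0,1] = -56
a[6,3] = 0.8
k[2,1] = 72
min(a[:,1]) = -89.73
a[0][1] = 16.67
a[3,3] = 92.58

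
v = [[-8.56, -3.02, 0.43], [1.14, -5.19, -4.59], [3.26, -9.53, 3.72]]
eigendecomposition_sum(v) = [[(-4.32+1.07j), -1.30-4.07j, (-0.05-1.55j)],[0.72+3.59j, -3.40+0.92j, (-1.28-0.01j)],[(1.21+2.69j), (-2.5+1.33j), (-1+0.22j)]] + [[-4.32-1.07j, (-1.3+4.07j), (-0.05+1.55j)], [0.72-3.59j, -3.40-0.92j, (-1.28+0.01j)], [(1.21-2.69j), -2.50-1.33j, (-1-0.22j)]] + [[0.08+0.00j, (-0.43-0j), (0.54+0j)],[(-0.3-0j), 1.61+0.00j, -2.04-0.00j],[(0.84+0j), (-4.53-0j), 5.73+0.00j]]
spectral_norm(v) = 11.47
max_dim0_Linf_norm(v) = 9.53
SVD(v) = [[0.08, -1.0, 0.05],[0.40, -0.02, -0.91],[0.91, 0.09, 0.40]] @ diag([11.467590566410056, 9.078172473804212, 5.766346428809727]) @ [[0.24, -0.96, 0.14], [0.97, 0.24, -0.00], [-0.03, 0.13, 0.99]]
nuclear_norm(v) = 26.31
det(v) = 600.30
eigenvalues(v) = [(-8.72+2.2j), (-8.72-2.2j), (7.42+0j)]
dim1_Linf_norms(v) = [8.56, 5.19, 9.53]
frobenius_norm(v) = 15.72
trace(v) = -10.03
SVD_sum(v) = [[0.22, -0.87, 0.12], [1.11, -4.45, 0.63], [2.51, -10.04, 1.43]] + [[-8.77,  -2.19,  0.00], [-0.15,  -0.04,  0.0], [0.82,  0.21,  -0.00]] + [[-0.01, 0.04, 0.30], [0.17, -0.70, -5.22], [-0.08, 0.31, 2.29]]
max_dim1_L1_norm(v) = 16.51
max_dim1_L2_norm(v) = 10.74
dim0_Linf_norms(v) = [8.56, 9.53, 4.59]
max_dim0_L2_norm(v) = 11.26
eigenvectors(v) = [[(-0.69+0j),  -0.69-0.00j,  0.09+0.00j], [-0.03+0.57j,  -0.03-0.57j,  -0.33+0.00j], [(0.08+0.45j),  0.08-0.45j,  (0.94+0j)]]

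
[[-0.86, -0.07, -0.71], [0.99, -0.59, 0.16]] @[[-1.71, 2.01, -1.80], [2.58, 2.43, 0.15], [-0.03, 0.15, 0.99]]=[[1.31, -2.01, 0.83], [-3.22, 0.58, -1.71]]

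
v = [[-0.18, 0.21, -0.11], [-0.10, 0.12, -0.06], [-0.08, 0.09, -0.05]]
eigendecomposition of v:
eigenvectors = [[-0.82,0.73,-0.69], [-0.44,0.68,-0.23], [-0.38,0.05,0.69]]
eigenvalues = [-0.12, 0.01, 0.0]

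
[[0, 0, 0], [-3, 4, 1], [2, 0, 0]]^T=[[0, -3, 2], [0, 4, 0], [0, 1, 0]]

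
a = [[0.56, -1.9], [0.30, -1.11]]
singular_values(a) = [2.29, 0.02]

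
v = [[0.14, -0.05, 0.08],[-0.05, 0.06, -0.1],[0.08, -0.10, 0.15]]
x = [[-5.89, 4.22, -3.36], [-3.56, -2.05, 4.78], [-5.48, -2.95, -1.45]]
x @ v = [[-1.3, 0.88, -1.40], [-0.01, -0.42, 0.64], [-0.74, 0.24, -0.36]]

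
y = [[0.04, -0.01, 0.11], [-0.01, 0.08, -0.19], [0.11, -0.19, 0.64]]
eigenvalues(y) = [0.72, 0.04, -0.0]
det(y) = -0.00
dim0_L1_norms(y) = [0.16, 0.28, 0.94]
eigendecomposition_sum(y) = [[0.02,  -0.03,  0.11], [-0.03,  0.06,  -0.19], [0.11,  -0.19,  0.64]] + [[0.02, 0.02, 0.00], [0.02, 0.02, 0.0], [0.0, 0.0, 0.0]] + [[-0.00, 0.00, 0.00], [0.00, -0.0, -0.00], [0.0, -0.0, -0.00]]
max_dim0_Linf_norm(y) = 0.64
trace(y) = 0.76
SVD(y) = [[-0.16, -0.71, -0.69], [0.29, -0.70, 0.65], [-0.95, -0.09, 0.31]] @ diag([0.7156873953831799, 0.04462571068598407, 0.0003131060691640816]) @ [[-0.16, 0.29, -0.95],  [-0.71, -0.70, -0.09],  [0.69, -0.65, -0.31]]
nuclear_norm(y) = 0.76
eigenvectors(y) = [[-0.16, 0.71, -0.69], [0.29, 0.7, 0.65], [-0.95, 0.09, 0.31]]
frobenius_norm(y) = 0.72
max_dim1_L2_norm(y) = 0.68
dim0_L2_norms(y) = [0.12, 0.21, 0.68]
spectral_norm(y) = 0.72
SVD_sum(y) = [[0.02,-0.03,0.11], [-0.03,0.06,-0.19], [0.11,-0.19,0.64]] + [[0.02,  0.02,  0.0], [0.02,  0.02,  0.00], [0.00,  0.0,  0.0]] + [[-0.00,0.0,0.00], [0.0,-0.00,-0.0], [0.00,-0.00,-0.0]]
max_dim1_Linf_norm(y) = 0.64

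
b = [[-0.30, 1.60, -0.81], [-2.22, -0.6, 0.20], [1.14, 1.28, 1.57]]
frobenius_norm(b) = 3.75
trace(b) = 0.67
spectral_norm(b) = 2.90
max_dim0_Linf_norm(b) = 2.22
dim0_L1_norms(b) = [3.66, 3.48, 2.58]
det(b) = 8.05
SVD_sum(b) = [[0.28, 0.19, 0.11], [-1.62, -1.06, -0.61], [1.64, 1.07, 0.61]] + [[-0.56, 1.4, -0.94],[-0.04, 0.1, -0.07],[0.06, -0.15, 0.10]] + [[-0.02,0.01,0.03], [-0.56,0.36,0.87], [-0.55,0.35,0.86]]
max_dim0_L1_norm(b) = 3.66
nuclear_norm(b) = 6.24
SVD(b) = [[0.12, -0.99, -0.02],  [-0.70, -0.07, -0.71],  [0.71, 0.10, -0.7]] @ diag([2.903107519077725, 1.7969922800214073, 1.5427849747187203]) @ [[0.8, 0.52, 0.3], [0.32, -0.79, 0.53], [0.51, -0.33, -0.79]]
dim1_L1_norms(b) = [2.71, 3.02, 3.99]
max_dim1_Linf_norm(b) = 2.22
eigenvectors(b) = [[(0.06+0.64j), 0.06-0.64j, (-0.18+0j)],[-0.67+0.00j, (-0.67-0j), (0.26+0j)],[(0.36+0.02j), (0.36-0.02j), (0.95+0j)]]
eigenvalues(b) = [(-0.51+2.11j), (-0.51-2.11j), (1.7+0j)]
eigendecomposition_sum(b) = [[(-0.15+1.08j), (0.88+0.31j), -0.27+0.12j], [-1.10-0.26j, (-0.41+0.88j), (-0.1-0.29j)], [0.59+0.17j, 0.24-0.46j, 0.05+0.16j]] + [[-0.15-1.08j, 0.88-0.31j, (-0.27-0.12j)], [-1.10+0.26j, -0.41-0.88j, -0.10+0.29j], [(0.59-0.17j), 0.24+0.46j, (0.05-0.16j)]] + [[0.01+0.00j, (-0.15-0j), -0.28+0.00j], [-0.01-0.00j, (0.21+0j), 0.40-0.00j], [(-0.04-0j), 0.79+0.00j, (1.48-0j)]]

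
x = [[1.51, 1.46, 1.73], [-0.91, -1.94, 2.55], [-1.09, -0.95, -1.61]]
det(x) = 0.01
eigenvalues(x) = [0j, (-1.02+1.54j), (-1.02-1.54j)]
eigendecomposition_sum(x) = [[(0.01-0j), -0j, 0.01-0.00j],  [-0.01+0.00j, -0.00+0.00j, (-0.01+0j)],  [(-0+0j), (-0+0j), (-0+0j)]] + [[(0.75-0.2j),(0.73+0.25j),(0.86-1.73j)], [(-0.45+1.08j),-0.97+0.64j,1.28+2.61j], [-0.54+0.05j,(-0.47-0.26j),(-0.8+1.09j)]] + [[(0.75+0.2j), 0.73-0.25j, 0.86+1.73j], [(-0.45-1.08j), (-0.97-0.64j), 1.28-2.61j], [(-0.54-0.05j), (-0.47+0.26j), (-0.8-1.09j)]]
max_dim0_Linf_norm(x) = 2.55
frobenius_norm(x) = 4.81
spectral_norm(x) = 3.55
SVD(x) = [[-0.64, 0.47, 0.61], [-0.54, -0.84, 0.08], [0.55, -0.28, 0.78]] @ diag([3.5539332679331177, 3.2482390221523993, 0.001257793564062237]) @ [[-0.3, -0.11, -0.95], [0.55, 0.79, -0.27], [0.78, -0.60, -0.18]]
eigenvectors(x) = [[0.78+0.00j,(0.31+0.41j),0.31-0.41j], [-0.60+0.00j,(-0.78+0j),-0.78-0.00j], [-0.18+0.00j,(-0.17-0.32j),(-0.17+0.32j)]]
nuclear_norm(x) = 6.80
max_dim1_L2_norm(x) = 3.33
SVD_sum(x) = [[0.68,  0.26,  2.14], [0.58,  0.22,  1.82], [-0.59,  -0.22,  -1.86]] + [[0.83, 1.21, -0.41], [-1.49, -2.16, 0.73], [-0.50, -0.73, 0.25]] + [[0.0,-0.0,-0.00], [0.00,-0.0,-0.00], [0.0,-0.0,-0.00]]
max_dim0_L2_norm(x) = 3.48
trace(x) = -2.04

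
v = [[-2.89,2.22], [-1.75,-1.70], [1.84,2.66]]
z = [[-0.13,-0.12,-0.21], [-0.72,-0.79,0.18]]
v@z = [[-1.22, -1.41, 1.01], [1.45, 1.55, 0.06], [-2.15, -2.32, 0.09]]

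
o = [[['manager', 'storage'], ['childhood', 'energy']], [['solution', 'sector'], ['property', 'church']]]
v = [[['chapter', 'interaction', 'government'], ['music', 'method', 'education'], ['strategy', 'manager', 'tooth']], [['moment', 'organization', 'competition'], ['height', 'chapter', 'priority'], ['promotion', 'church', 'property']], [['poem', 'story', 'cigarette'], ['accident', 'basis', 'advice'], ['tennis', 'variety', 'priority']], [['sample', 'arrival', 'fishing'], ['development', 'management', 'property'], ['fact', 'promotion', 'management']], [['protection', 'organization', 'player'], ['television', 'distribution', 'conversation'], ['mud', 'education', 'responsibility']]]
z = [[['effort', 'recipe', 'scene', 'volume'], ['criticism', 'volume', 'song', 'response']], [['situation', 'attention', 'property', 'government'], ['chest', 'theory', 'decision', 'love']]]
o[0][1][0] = 'childhood'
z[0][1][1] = 'volume'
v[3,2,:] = ['fact', 'promotion', 'management']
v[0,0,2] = 'government'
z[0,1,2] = 'song'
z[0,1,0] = 'criticism'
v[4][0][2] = 'player'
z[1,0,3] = 'government'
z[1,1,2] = 'decision'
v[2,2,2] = 'priority'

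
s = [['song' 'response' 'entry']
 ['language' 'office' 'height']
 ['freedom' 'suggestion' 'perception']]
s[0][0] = 'song'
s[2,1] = 'suggestion'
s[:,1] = ['response', 'office', 'suggestion']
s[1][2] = 'height'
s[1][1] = 'office'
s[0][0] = 'song'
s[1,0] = 'language'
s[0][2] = 'entry'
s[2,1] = 'suggestion'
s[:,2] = ['entry', 'height', 'perception']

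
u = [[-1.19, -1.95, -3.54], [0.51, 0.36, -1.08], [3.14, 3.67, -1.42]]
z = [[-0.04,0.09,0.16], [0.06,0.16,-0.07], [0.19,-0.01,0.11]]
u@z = [[-0.74, -0.38, -0.44],[-0.2, 0.11, -0.06],[-0.18, 0.88, 0.09]]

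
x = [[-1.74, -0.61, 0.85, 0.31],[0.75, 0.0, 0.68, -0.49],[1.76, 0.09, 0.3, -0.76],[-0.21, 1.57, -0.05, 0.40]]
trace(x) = -1.04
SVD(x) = [[-0.67, 0.34, -0.56, 0.33], [0.29, 0.23, -0.62, -0.69], [0.68, 0.20, -0.31, 0.63], [-0.03, -0.89, -0.45, 0.09]] @ diag([2.7742899605052815, 1.7601573232439862, 1.064542429471767, 0.003290641961535971]) @ [[0.93, 0.15, -0.06, -0.32], [0.07, -0.90, 0.32, -0.29], [0.06, -0.37, -0.91, 0.17], [-0.35, 0.17, -0.26, -0.89]]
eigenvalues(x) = [(-2.2+0j), (0.58+0.9j), (0.58-0.9j), (-0.01+0j)]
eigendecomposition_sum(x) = [[(-1.78+0j), -0.75-0.00j, (0.82+0j), 0.31-0.00j],[0.19-0.00j, (0.08+0j), (-0.09-0j), -0.03+0.00j],[(1.17-0j), 0.50+0.00j, (-0.54-0j), (-0.2+0j)],[(-0.24+0j), -0.10-0.00j, 0.11+0.00j, 0.04-0.00j]] + [[(0.02-0.04j),(0.07+0.05j),0.02-0.06j,0.05j], [(0.28-0.05j),(-0.04+0.53j),(0.38-0.13j),-0.23+0.16j], [0.29+0.04j,-0.20+0.51j,(0.42-0.01j),-0.28+0.09j], [0.02-0.46j,(0.83+0.24j),(-0.08-0.66j),(0.18+0.42j)]] + [[0.02+0.04j, (0.07-0.05j), (0.02+0.06j), -0.05j], [0.28+0.05j, -0.04-0.53j, 0.38+0.13j, -0.23-0.16j], [(0.29-0.04j), (-0.2-0.51j), 0.42+0.01j, -0.28-0.09j], [0.02+0.46j, (0.83-0.24j), (-0.08+0.66j), (0.18-0.42j)]] + [[-0.00-0.00j, 0.00+0.00j, -0.00-0.00j, (-0-0j)], [0.00+0.00j, -0.00-0.00j, 0.00+0.00j, 0j], [(-0-0j), 0j, (-0-0j), -0.00-0.00j], [(-0-0j), 0.01+0.00j, (-0.01-0j), -0.00-0.00j]]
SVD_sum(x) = [[-1.75, -0.29, 0.11, 0.59], [0.76, 0.13, -0.05, -0.26], [1.76, 0.29, -0.11, -0.6], [-0.07, -0.01, 0.0, 0.02]] + [[0.04, -0.54, 0.19, -0.18], [0.03, -0.37, 0.13, -0.12], [0.02, -0.32, 0.11, -0.11], [-0.11, 1.4, -0.49, 0.46]] + [[-0.04, 0.22, 0.55, -0.1], [-0.04, 0.24, 0.60, -0.11], [-0.02, 0.12, 0.30, -0.06], [-0.03, 0.18, 0.44, -0.08]] + [[-0.0,0.0,-0.0,-0.00], [0.0,-0.0,0.0,0.0], [-0.0,0.00,-0.00,-0.00], [-0.0,0.0,-0.0,-0.0]]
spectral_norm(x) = 2.77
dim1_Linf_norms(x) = [1.74, 0.75, 1.76, 1.57]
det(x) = 0.02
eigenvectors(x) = [[-0.83+0.00j, -0.07-0.03j, -0.07+0.03j, (0.35+0j)], [(0.09+0j), (-0.09-0.45j), (-0.09+0.45j), (-0.17+0j)], [(0.55+0j), (0.05-0.47j), (0.05+0.47j), 0.26+0.00j], [-0.11+0.00j, -0.75+0.00j, -0.75-0.00j, (0.88+0j)]]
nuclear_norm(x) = 5.60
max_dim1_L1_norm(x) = 3.51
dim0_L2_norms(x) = [2.59, 1.69, 1.13, 1.04]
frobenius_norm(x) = 3.45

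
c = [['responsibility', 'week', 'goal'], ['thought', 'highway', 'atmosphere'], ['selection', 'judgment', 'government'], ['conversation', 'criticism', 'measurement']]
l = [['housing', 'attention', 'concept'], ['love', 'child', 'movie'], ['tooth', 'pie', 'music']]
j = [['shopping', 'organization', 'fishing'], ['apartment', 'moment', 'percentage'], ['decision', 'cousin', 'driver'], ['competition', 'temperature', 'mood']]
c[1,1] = 'highway'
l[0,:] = ['housing', 'attention', 'concept']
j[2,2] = 'driver'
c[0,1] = 'week'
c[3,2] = 'measurement'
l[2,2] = 'music'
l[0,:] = ['housing', 'attention', 'concept']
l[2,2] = 'music'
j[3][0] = 'competition'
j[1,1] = 'moment'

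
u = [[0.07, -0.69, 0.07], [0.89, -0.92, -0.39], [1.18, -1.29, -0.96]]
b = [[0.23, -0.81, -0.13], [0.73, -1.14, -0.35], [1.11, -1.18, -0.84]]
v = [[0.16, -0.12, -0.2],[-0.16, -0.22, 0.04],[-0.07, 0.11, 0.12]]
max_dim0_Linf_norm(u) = 1.29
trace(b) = -1.75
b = v + u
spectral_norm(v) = 0.33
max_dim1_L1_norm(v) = 0.48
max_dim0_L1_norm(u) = 2.9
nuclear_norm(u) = 3.15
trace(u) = -1.81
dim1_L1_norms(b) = [1.17, 2.22, 3.13]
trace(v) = 0.06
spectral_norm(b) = 2.41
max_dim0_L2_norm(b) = 1.83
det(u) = -0.25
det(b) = -0.11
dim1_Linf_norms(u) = [0.69, 0.92, 1.29]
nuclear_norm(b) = 2.97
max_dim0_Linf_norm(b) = 1.18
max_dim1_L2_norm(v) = 0.28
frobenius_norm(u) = 2.50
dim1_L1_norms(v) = [0.48, 0.42, 0.3]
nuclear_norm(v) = 0.61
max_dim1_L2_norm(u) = 1.99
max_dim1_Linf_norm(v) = 0.22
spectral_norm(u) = 2.44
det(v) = -0.00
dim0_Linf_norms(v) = [0.16, 0.22, 0.2]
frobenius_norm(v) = 0.43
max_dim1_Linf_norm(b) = 1.18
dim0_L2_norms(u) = [1.48, 1.73, 1.04]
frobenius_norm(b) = 2.45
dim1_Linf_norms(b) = [0.81, 1.14, 1.18]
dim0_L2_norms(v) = [0.24, 0.27, 0.24]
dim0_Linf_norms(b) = [1.11, 1.18, 0.84]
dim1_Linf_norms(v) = [0.2, 0.22, 0.12]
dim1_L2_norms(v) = [0.28, 0.27, 0.18]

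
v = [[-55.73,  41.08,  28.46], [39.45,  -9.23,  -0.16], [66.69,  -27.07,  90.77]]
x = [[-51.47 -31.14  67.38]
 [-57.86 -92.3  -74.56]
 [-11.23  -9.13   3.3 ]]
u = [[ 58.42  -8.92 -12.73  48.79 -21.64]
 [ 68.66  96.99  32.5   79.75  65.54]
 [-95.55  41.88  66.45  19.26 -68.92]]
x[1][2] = -74.56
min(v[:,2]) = -0.16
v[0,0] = -55.73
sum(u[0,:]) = 63.92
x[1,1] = -92.3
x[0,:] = [-51.47, -31.14, 67.38]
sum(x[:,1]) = -132.57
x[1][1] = -92.3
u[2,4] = -68.92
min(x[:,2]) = -74.56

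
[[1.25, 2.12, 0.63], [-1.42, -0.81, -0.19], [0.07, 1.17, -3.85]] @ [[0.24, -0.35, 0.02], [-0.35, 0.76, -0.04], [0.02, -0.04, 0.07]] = [[-0.43, 1.15, -0.02],[-0.06, -0.11, -0.01],[-0.47, 1.02, -0.31]]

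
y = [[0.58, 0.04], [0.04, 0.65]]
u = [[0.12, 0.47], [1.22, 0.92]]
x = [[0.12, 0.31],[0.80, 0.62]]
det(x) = -0.17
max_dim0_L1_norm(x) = 0.93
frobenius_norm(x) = 1.07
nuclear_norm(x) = 1.22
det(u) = -0.46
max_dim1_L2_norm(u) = 1.53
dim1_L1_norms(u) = [0.59, 2.14]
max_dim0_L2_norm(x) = 0.81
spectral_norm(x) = 1.05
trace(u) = 1.04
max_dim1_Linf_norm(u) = 1.22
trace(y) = 1.23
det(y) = 0.38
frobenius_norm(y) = 0.87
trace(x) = 0.74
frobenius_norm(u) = 1.60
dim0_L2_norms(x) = [0.81, 0.69]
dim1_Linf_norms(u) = [0.47, 1.22]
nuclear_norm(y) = 1.23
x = y @ u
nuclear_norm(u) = 1.87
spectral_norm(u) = 1.58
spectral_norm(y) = 0.67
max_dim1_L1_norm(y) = 0.69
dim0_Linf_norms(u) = [1.22, 0.92]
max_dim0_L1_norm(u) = 1.39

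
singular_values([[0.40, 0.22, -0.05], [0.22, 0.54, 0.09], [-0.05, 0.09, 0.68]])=[0.74, 0.66, 0.22]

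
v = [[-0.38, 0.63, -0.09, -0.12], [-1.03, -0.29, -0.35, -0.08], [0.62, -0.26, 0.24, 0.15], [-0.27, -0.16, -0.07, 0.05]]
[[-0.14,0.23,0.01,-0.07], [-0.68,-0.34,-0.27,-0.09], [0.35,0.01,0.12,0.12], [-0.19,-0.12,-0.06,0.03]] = v @[[0.58, 0.14, 0.14, -0.05],[0.14, 0.47, 0.17, 0.02],[0.14, 0.17, 0.17, 0.24],[-0.05, 0.02, 0.24, 0.63]]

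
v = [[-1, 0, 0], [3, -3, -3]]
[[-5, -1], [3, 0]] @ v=[[2, 3, 3], [-3, 0, 0]]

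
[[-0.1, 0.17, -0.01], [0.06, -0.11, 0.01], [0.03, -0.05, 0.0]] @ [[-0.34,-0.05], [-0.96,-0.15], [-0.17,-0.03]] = [[-0.13, -0.02], [0.08, 0.01], [0.04, 0.01]]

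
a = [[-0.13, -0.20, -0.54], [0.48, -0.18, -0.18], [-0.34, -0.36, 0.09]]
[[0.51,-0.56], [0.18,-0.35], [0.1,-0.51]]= a @ [[-0.07, 0.01],[-0.41, 1.53],[-0.77, 0.46]]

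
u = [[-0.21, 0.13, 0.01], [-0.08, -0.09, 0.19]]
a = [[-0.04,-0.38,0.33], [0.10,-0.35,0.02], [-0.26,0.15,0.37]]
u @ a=[[0.02,0.04,-0.06], [-0.06,0.09,0.04]]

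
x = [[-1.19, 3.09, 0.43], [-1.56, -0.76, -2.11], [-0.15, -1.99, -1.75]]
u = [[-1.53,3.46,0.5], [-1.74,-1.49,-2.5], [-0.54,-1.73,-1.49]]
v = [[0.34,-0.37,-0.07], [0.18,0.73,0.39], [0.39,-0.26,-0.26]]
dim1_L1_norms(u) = [5.49, 5.73, 3.76]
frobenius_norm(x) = 5.07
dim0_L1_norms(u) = [3.81, 6.68, 4.49]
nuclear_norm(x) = 7.23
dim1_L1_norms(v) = [0.78, 1.3, 0.91]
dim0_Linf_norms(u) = [1.74, 3.46, 2.5]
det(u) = 0.02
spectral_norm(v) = 0.98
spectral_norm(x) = 4.25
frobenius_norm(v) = 1.12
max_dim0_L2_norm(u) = 4.15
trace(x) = -3.70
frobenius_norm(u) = 5.62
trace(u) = -4.51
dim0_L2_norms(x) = [1.97, 3.75, 2.77]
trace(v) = 0.81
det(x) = -2.76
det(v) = -0.08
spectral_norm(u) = 4.70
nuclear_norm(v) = 1.66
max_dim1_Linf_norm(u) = 3.46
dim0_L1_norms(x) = [2.9, 5.84, 4.29]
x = v + u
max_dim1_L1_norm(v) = 1.3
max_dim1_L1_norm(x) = 4.71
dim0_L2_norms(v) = [0.55, 0.86, 0.47]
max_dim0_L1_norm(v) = 1.36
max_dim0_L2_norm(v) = 0.86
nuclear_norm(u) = 7.78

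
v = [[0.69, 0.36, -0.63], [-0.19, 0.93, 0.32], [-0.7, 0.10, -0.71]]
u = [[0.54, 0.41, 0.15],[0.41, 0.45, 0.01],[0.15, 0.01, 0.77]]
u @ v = [[0.19, 0.59, -0.32], [0.19, 0.57, -0.12], [-0.44, 0.14, -0.64]]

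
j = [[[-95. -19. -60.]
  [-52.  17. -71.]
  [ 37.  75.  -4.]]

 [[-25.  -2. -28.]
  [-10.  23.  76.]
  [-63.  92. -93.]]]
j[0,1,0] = -52.0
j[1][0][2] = -28.0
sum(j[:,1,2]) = 5.0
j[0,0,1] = -19.0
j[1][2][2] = -93.0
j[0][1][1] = 17.0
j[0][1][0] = -52.0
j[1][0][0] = -25.0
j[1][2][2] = -93.0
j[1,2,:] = [-63.0, 92.0, -93.0]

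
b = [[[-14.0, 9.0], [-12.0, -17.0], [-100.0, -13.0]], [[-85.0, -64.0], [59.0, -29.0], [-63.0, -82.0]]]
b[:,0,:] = [[-14.0, 9.0], [-85.0, -64.0]]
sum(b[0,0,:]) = -5.0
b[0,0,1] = 9.0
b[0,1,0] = -12.0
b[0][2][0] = -100.0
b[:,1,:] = [[-12.0, -17.0], [59.0, -29.0]]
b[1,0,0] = -85.0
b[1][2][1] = -82.0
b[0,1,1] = -17.0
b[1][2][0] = -63.0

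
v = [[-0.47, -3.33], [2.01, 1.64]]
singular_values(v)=[3.98, 1.49]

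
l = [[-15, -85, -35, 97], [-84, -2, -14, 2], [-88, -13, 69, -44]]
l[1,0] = -84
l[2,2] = 69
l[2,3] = -44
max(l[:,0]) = -15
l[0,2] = -35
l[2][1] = -13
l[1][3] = 2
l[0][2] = -35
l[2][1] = -13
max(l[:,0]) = -15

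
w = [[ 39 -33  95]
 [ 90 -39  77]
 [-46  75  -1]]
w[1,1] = -39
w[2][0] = -46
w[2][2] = -1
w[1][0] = 90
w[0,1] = -33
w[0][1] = -33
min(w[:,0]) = -46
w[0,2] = 95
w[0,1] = -33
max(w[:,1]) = 75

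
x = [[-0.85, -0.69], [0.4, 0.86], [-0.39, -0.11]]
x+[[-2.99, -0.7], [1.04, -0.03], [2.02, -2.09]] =[[-3.84,-1.39], [1.44,0.83], [1.63,-2.20]]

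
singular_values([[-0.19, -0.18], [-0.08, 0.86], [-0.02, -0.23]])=[0.91, 0.2]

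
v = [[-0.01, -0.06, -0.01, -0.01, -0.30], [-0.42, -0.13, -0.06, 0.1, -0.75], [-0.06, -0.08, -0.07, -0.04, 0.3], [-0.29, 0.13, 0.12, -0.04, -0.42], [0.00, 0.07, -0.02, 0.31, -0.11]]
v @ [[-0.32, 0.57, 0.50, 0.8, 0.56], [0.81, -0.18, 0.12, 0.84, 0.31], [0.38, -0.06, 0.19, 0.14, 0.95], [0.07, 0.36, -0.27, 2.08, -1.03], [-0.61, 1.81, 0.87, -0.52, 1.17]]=[[0.13,-0.54,-0.27,0.08,-0.37], [0.47,-1.53,-0.92,0.14,-1.31], [-0.26,0.51,0.22,-0.36,0.27], [0.50,-0.97,-0.46,0.03,-0.46], [0.14,-0.10,-0.17,0.76,-0.45]]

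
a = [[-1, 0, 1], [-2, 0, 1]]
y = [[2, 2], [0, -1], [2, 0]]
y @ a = [[-6, 0, 4], [2, 0, -1], [-2, 0, 2]]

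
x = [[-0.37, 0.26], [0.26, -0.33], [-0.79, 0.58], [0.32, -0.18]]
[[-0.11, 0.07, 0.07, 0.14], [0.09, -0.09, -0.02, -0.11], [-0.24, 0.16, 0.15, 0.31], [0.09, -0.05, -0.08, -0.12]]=x @ [[0.25, -0.02, -0.37, -0.34], [-0.08, 0.25, -0.24, 0.07]]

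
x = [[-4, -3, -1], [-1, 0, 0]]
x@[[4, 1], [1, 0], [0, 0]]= [[-19, -4], [-4, -1]]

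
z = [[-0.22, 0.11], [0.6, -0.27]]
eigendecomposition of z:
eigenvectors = [[0.43, -0.36], [0.9, 0.93]]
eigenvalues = [0.01, -0.5]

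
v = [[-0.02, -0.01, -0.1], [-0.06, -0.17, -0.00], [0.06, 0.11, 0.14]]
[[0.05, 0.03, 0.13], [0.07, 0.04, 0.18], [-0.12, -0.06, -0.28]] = v@[[-0.54, -0.26, -1.30], [-0.25, -0.12, -0.59], [-0.41, -0.2, -1.00]]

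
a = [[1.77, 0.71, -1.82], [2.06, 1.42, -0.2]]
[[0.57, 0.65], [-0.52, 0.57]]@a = [[2.35, 1.33, -1.17], [0.25, 0.44, 0.83]]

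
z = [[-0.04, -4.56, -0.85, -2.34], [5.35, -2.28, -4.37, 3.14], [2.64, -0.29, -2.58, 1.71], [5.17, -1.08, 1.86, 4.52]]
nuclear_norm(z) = 20.37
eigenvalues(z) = [(-0.06+4.51j), (-0.06-4.51j), (-0.13+1.09j), (-0.13-1.09j)]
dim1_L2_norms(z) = [5.2, 7.92, 4.08, 7.2]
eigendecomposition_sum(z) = [[0.52+4.45j, (-4.31-1.64j), 3.11-1.92j, -1.01+3.11j], [(3.01+0.89j), (-2.24+2.33j), (-0.38-2.53j), 1.73+1.51j], [(1.56-0.05j), (-0.69+1.44j), (-0.57-1.13j), (1.05+0.44j)], [(2.14-2.68j), (1.43+3.23j), -2.72-0.66j, 2.24-1.13j]] + [[0.52-4.45j, -4.31+1.64j, 3.11+1.92j, (-1.01-3.11j)], [(3.01-0.89j), (-2.24-2.33j), -0.38+2.53j, 1.73-1.51j], [1.56+0.05j, -0.69-1.44j, (-0.57+1.13j), 1.05-0.44j], [2.14+2.68j, (1.43-3.23j), (-2.72+0.66j), 2.24+1.13j]] + [[(-0.54-0.6j), 2.03+0.64j, (-3.53+0.04j), -0.16-0.79j],[(-0.34-0.25j), (1.1+0.11j), (-1.8+0.4j), (-0.16-0.38j)],[-0.24-0.01j, 0.55-0.29j, -0.72+0.74j, (-0.19-0.13j)],[0.45+0.72j, -1.97-1.03j, 3.65+0.60j, (0.02+0.84j)]] + [[(-0.54+0.6j),(2.03-0.64j),(-3.53-0.04j),-0.16+0.79j], [(-0.34+0.25j),(1.1-0.11j),(-1.8-0.4j),(-0.16+0.38j)], [(-0.24+0.01j),0.55+0.29j,-0.72-0.74j,-0.19+0.13j], [(0.45-0.72j),-1.97+1.03j,(3.65-0.6j),0.02-0.84j]]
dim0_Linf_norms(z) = [5.35, 4.56, 4.37, 4.52]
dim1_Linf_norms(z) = [4.56, 5.35, 2.64, 5.17]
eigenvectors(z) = [[(-0.67+0j), -0.67-0.00j, -0.63+0.11j, -0.63-0.11j],[-0.19+0.44j, -0.19-0.44j, (-0.31+0.12j), -0.31-0.12j],[(-0.02+0.23j), (-0.02-0.23j), -0.11+0.15j, -0.11-0.15j],[0.36+0.37j, (0.36-0.37j), (0.67+0j), 0.67-0.00j]]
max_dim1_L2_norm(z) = 7.92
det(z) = 24.52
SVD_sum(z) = [[0.02, -0.01, -0.01, 0.01], [5.72, -1.75, -2.20, 4.03], [2.84, -0.87, -1.09, 2.00], [4.58, -1.4, -1.77, 3.23]] + [[-0.39,  -3.00,  -2.66,  -2.21], [-0.17,  -1.34,  -1.19,  -0.99], [-0.05,  -0.42,  -0.37,  -0.31], [0.25,  1.95,  1.73,  1.44]] + [[0.32, -1.56, 1.82, -0.13], [-0.17, 0.83, -0.97, 0.07], [-0.2, 0.97, -1.13, 0.08], [0.33, -1.63, 1.89, -0.14]] + [[0.01, 0.01, 0.0, -0.01], [-0.03, -0.02, -0.01, 0.03], [0.05, 0.03, 0.01, -0.06], [0.01, 0.0, 0.0, -0.01]]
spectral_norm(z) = 10.36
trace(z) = -0.38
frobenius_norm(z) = 12.58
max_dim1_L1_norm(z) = 15.14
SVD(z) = [[0.00, -0.78, -0.60, -0.16], [0.73, -0.35, 0.32, 0.5], [0.36, -0.11, 0.37, -0.85], [0.58, 0.51, -0.63, -0.09]] @ diag([10.361795456615626, 5.8886388073326374, 4.017128181693515, 0.10004540908786998]) @ [[0.76, -0.23, -0.29, 0.53], [0.08, 0.65, 0.58, 0.48], [-0.13, 0.64, -0.75, 0.05], [-0.63, -0.32, -0.12, 0.69]]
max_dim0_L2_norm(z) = 7.89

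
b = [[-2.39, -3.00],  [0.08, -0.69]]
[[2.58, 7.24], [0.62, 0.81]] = b@[[0.05, -1.36],[-0.9, -1.33]]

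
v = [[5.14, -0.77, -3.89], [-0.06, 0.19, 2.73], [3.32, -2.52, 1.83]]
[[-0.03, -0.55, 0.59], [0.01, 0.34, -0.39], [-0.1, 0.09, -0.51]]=v @ [[0.00, -0.01, 0.02], [0.04, 0.04, 0.12], [0.0, 0.12, -0.15]]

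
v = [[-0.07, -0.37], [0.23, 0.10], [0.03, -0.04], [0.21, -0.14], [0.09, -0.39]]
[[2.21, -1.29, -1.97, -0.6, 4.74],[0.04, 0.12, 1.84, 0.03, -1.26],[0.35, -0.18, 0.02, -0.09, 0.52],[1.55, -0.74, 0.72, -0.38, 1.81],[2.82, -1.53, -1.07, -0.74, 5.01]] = v @ [[3.01, -1.09, 6.18, -0.63, 0.09], [-6.54, 3.68, 4.16, 1.74, -12.82]]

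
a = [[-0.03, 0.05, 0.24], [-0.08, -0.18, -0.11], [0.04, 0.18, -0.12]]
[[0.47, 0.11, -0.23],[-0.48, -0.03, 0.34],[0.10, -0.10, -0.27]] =a @ [[0.18, 0.25, 0.83], [1.59, -0.27, -1.99], [1.63, 0.55, -0.46]]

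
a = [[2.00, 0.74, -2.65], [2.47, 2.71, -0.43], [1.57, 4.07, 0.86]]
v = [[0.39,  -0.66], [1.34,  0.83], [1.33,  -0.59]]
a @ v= [[-1.75, 0.86], [4.02, 0.87], [7.21, 1.83]]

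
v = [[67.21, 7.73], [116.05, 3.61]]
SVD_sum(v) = [[67.43, 3.52], [115.92, 6.06]] + [[-0.22, 4.21], [0.13, -2.45]]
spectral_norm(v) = 134.29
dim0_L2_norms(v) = [134.11, 8.53]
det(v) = -654.44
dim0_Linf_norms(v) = [116.05, 7.73]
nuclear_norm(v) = 139.16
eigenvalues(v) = [79.09, -8.27]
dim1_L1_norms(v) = [74.94, 119.66]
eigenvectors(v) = [[0.55,-0.1], [0.84,0.99]]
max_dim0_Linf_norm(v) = 116.05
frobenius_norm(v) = 134.38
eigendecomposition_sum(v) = [[68.34, 7.0],[105.06, 10.76]] + [[-1.13, 0.73],[10.99, -7.15]]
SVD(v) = [[-0.5, -0.86],[-0.86, 0.5]] @ diag([134.29006797806818, 4.873319448366658]) @ [[-1.0,-0.05], [0.05,-1.00]]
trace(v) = 70.82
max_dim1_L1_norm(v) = 119.66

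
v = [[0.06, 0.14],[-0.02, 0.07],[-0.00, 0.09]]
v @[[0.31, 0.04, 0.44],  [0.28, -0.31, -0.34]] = [[0.06, -0.04, -0.02], [0.01, -0.02, -0.03], [0.03, -0.03, -0.03]]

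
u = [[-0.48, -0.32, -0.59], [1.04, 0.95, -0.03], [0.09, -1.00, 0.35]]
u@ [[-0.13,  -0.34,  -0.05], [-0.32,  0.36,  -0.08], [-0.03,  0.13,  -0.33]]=[[0.18, -0.03, 0.24], [-0.44, -0.02, -0.12], [0.3, -0.35, -0.04]]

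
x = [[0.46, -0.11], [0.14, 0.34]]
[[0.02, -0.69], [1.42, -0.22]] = x @ [[0.95, -1.51], [3.79, -0.03]]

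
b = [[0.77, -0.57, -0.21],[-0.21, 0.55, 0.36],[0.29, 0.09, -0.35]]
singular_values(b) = [1.18, 0.4, 0.33]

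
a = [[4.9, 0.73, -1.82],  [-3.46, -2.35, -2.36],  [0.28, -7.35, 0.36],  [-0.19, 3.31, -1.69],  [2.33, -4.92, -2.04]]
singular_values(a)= [9.79, 6.5, 3.83]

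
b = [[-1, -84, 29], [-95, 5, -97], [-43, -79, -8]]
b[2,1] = -79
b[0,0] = -1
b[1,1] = 5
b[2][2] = -8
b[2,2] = -8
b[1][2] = -97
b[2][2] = -8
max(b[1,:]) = 5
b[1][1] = 5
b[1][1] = 5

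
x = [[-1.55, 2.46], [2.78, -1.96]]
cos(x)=[[0.20,0.46],[0.52,0.12]]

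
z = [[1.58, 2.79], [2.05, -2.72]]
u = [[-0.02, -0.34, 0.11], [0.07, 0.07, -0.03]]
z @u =[[0.16,-0.34,0.09],[-0.23,-0.89,0.31]]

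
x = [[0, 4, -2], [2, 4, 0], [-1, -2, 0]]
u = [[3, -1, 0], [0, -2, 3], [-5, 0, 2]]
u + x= [[3, 3, -2], [2, 2, 3], [-6, -2, 2]]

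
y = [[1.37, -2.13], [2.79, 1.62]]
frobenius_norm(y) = 4.10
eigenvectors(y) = [[(0.03-0.66j),(0.03+0.66j)],[(-0.75+0j),-0.75-0.00j]]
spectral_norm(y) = 3.23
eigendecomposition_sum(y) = [[(0.68+1.26j), (-1.07+0.65j)], [1.39-0.86j, 0.81+1.18j]] + [[(0.68-1.26j), -1.07-0.65j],[1.39+0.86j, (0.81-1.18j)]]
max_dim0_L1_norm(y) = 4.16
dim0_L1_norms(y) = [4.16, 3.75]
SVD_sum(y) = [[0.27, 0.13], [2.89, 1.41]] + [[1.1, -2.26], [-0.10, 0.21]]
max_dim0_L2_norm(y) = 3.11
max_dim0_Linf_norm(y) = 2.79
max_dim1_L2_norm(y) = 3.23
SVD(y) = [[-0.09,  -1.00], [-1.0,  0.09]] @ diag([3.231530856909769, 2.5257688573660135]) @ [[-0.9,-0.44], [-0.44,0.90]]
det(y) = 8.16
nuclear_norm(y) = 5.76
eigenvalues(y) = [(1.5+2.43j), (1.5-2.43j)]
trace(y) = 2.99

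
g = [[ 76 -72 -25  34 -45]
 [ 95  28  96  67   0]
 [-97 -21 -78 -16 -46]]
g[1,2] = 96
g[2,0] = -97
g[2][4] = -46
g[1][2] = 96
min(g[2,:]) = -97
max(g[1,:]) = 96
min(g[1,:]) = 0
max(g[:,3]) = 67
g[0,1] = -72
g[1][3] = 67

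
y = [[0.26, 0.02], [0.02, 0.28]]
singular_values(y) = [0.29, 0.25]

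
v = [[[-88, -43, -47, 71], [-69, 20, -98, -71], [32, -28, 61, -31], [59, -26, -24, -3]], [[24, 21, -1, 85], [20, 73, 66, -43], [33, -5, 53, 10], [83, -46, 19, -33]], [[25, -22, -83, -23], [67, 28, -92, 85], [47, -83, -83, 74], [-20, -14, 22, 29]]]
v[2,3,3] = 29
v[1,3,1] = -46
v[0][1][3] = -71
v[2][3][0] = -20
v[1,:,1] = [21, 73, -5, -46]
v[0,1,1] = 20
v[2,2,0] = 47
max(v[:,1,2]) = 66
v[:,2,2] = [61, 53, -83]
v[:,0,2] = [-47, -1, -83]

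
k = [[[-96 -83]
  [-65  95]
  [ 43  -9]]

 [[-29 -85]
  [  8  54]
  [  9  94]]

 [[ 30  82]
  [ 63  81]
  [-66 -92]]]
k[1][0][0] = -29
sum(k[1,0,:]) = -114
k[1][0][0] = -29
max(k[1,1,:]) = 54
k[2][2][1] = -92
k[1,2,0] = 9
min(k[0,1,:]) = -65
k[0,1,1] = 95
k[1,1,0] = 8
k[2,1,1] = 81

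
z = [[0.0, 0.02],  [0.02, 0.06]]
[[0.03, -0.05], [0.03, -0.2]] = z @[[-2.85, -1.94], [1.49, -2.63]]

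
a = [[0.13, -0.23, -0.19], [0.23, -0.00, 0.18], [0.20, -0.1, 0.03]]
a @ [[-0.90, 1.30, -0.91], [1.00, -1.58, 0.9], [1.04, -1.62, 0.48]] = [[-0.54,0.84,-0.42], [-0.02,0.01,-0.12], [-0.25,0.37,-0.26]]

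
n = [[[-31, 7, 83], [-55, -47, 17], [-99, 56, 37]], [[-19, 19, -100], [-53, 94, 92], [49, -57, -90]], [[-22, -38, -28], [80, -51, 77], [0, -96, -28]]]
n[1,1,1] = 94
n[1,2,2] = -90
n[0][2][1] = 56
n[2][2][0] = 0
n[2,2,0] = 0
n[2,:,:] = [[-22, -38, -28], [80, -51, 77], [0, -96, -28]]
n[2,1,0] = 80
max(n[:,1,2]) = 92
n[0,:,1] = [7, -47, 56]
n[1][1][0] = -53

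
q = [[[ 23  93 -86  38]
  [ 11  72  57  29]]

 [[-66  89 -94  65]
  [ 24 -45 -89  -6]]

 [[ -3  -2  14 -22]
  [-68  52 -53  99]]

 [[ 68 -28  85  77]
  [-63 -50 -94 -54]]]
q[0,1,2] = 57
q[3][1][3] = -54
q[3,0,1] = -28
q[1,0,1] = 89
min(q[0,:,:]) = -86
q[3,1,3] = -54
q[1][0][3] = 65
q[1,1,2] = -89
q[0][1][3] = 29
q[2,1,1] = 52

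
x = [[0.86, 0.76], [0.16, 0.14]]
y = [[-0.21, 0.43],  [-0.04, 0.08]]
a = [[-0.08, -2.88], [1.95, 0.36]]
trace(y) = -0.13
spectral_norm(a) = 2.93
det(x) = -0.00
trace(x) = 1.00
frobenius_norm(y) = 0.49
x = y @ a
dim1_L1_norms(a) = [2.96, 2.31]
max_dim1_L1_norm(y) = 0.64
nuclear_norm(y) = 0.49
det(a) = 5.59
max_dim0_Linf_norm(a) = 2.88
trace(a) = 0.28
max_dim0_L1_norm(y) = 0.51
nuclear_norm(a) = 4.84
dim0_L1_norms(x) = [1.02, 0.9]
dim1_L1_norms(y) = [0.64, 0.12]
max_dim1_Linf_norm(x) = 0.86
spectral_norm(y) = 0.49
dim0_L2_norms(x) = [0.87, 0.77]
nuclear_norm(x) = 1.17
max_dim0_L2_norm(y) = 0.44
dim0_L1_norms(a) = [2.03, 3.24]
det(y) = 0.00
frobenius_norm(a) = 3.50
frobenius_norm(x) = 1.17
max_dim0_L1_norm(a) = 3.24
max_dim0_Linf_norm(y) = 0.43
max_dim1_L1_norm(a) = 2.96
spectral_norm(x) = 1.17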